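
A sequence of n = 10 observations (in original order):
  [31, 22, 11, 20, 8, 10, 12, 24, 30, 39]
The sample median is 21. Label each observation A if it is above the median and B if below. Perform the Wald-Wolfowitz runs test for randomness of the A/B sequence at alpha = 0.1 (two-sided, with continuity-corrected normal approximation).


Step 1: Compute median = 21; label A = above, B = below.
Labels in order: AABBBBBAAA  (n_A = 5, n_B = 5)
Step 2: Count runs R = 3.
Step 3: Under H0 (random ordering), E[R] = 2*n_A*n_B/(n_A+n_B) + 1 = 2*5*5/10 + 1 = 6.0000.
        Var[R] = 2*n_A*n_B*(2*n_A*n_B - n_A - n_B) / ((n_A+n_B)^2 * (n_A+n_B-1)) = 2000/900 = 2.2222.
        SD[R] = 1.4907.
Step 4: Continuity-corrected z = (R + 0.5 - E[R]) / SD[R] = (3 + 0.5 - 6.0000) / 1.4907 = -1.6771.
Step 5: Two-sided p-value via normal approximation = 2*(1 - Phi(|z|)) = 0.093533.
Step 6: alpha = 0.1. reject H0.

R = 3, z = -1.6771, p = 0.093533, reject H0.


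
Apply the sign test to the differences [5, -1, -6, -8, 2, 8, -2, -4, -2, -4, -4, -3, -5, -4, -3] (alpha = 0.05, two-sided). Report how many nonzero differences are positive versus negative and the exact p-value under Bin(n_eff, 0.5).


Step 1: Discard zero differences. Original n = 15; n_eff = number of nonzero differences = 15.
Nonzero differences (with sign): +5, -1, -6, -8, +2, +8, -2, -4, -2, -4, -4, -3, -5, -4, -3
Step 2: Count signs: positive = 3, negative = 12.
Step 3: Under H0: P(positive) = 0.5, so the number of positives S ~ Bin(15, 0.5).
Step 4: Two-sided exact p-value = sum of Bin(15,0.5) probabilities at or below the observed probability = 0.035156.
Step 5: alpha = 0.05. reject H0.

n_eff = 15, pos = 3, neg = 12, p = 0.035156, reject H0.


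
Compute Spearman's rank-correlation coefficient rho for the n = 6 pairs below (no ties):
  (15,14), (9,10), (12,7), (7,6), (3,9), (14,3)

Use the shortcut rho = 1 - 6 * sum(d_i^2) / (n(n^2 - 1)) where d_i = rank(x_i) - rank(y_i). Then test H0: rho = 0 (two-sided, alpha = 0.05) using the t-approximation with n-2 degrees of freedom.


Step 1: Rank x and y separately (midranks; no ties here).
rank(x): 15->6, 9->3, 12->4, 7->2, 3->1, 14->5
rank(y): 14->6, 10->5, 7->3, 6->2, 9->4, 3->1
Step 2: d_i = R_x(i) - R_y(i); compute d_i^2.
  (6-6)^2=0, (3-5)^2=4, (4-3)^2=1, (2-2)^2=0, (1-4)^2=9, (5-1)^2=16
sum(d^2) = 30.
Step 3: rho = 1 - 6*30 / (6*(6^2 - 1)) = 1 - 180/210 = 0.142857.
Step 4: Under H0, t = rho * sqrt((n-2)/(1-rho^2)) = 0.2887 ~ t(4).
Step 5: Two-sided p-value from the t-distribution with 4 df = 0.787172.
Step 6: alpha = 0.05. fail to reject H0.

rho = 0.1429, p = 0.787172, fail to reject H0 at alpha = 0.05.


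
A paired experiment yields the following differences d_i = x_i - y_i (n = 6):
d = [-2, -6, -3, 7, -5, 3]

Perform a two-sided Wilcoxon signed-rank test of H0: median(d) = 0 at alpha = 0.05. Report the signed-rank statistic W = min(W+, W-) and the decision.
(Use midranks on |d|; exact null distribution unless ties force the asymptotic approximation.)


Step 1: Drop any zero differences (none here) and take |d_i|.
|d| = [2, 6, 3, 7, 5, 3]
Step 2: Midrank |d_i| (ties get averaged ranks).
ranks: |2|->1, |6|->5, |3|->2.5, |7|->6, |5|->4, |3|->2.5
Step 3: Attach original signs; sum ranks with positive sign and with negative sign.
W+ = 6 + 2.5 = 8.5
W- = 1 + 5 + 2.5 + 4 = 12.5
(Check: W+ + W- = 21 should equal n(n+1)/2 = 21.)
Step 4: Test statistic W = min(W+, W-) = 8.5.
Step 5: Ties in |d|, so use the tie-corrected normal approximation.
        E[W] = n(n+1)/4 = 6*7/4 = 10.5.
        Tie groups: |d|=3 (t=2); sum(t^3 - t) = 6.
        Var[W] = n(n+1)(2n+1)/24 - sum(t^3-t)/48 = 546/24 - 6/48 = 22.625.
        z = (W - E[W]) / sqrt(Var[W]) = (8.5 - 10.5) / 4.7566 = -0.4205.
        Two-sided p = 2*Phi(z) = 0.674142.
Step 6: alpha = 0.05. fail to reject H0.

W+ = 8.5, W- = 12.5, W = min = 8.5, p = 0.674142, fail to reject H0.


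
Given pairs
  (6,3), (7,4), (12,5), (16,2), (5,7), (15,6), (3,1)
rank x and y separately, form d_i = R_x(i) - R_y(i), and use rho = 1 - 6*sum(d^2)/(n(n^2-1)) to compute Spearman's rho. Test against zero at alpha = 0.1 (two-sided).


Step 1: Rank x and y separately (midranks; no ties here).
rank(x): 6->3, 7->4, 12->5, 16->7, 5->2, 15->6, 3->1
rank(y): 3->3, 4->4, 5->5, 2->2, 7->7, 6->6, 1->1
Step 2: d_i = R_x(i) - R_y(i); compute d_i^2.
  (3-3)^2=0, (4-4)^2=0, (5-5)^2=0, (7-2)^2=25, (2-7)^2=25, (6-6)^2=0, (1-1)^2=0
sum(d^2) = 50.
Step 3: rho = 1 - 6*50 / (7*(7^2 - 1)) = 1 - 300/336 = 0.107143.
Step 4: Under H0, t = rho * sqrt((n-2)/(1-rho^2)) = 0.2410 ~ t(5).
Step 5: Two-sided p-value from the t-distribution with 5 df = 0.819151.
Step 6: alpha = 0.1. fail to reject H0.

rho = 0.1071, p = 0.819151, fail to reject H0 at alpha = 0.1.


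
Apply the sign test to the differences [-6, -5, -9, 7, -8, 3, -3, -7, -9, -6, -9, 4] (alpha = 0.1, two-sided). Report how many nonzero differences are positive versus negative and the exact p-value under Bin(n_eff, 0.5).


Step 1: Discard zero differences. Original n = 12; n_eff = number of nonzero differences = 12.
Nonzero differences (with sign): -6, -5, -9, +7, -8, +3, -3, -7, -9, -6, -9, +4
Step 2: Count signs: positive = 3, negative = 9.
Step 3: Under H0: P(positive) = 0.5, so the number of positives S ~ Bin(12, 0.5).
Step 4: Two-sided exact p-value = sum of Bin(12,0.5) probabilities at or below the observed probability = 0.145996.
Step 5: alpha = 0.1. fail to reject H0.

n_eff = 12, pos = 3, neg = 9, p = 0.145996, fail to reject H0.


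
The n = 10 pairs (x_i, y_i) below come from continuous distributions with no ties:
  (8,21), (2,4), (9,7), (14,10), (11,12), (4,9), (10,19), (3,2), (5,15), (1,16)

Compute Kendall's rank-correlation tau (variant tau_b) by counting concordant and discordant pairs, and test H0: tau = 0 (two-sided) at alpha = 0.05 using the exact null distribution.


Step 1: Enumerate the 45 unordered pairs (i,j) with i<j and classify each by sign(x_j-x_i) * sign(y_j-y_i).
  (1,2):dx=-6,dy=-17->C; (1,3):dx=+1,dy=-14->D; (1,4):dx=+6,dy=-11->D; (1,5):dx=+3,dy=-9->D
  (1,6):dx=-4,dy=-12->C; (1,7):dx=+2,dy=-2->D; (1,8):dx=-5,dy=-19->C; (1,9):dx=-3,dy=-6->C
  (1,10):dx=-7,dy=-5->C; (2,3):dx=+7,dy=+3->C; (2,4):dx=+12,dy=+6->C; (2,5):dx=+9,dy=+8->C
  (2,6):dx=+2,dy=+5->C; (2,7):dx=+8,dy=+15->C; (2,8):dx=+1,dy=-2->D; (2,9):dx=+3,dy=+11->C
  (2,10):dx=-1,dy=+12->D; (3,4):dx=+5,dy=+3->C; (3,5):dx=+2,dy=+5->C; (3,6):dx=-5,dy=+2->D
  (3,7):dx=+1,dy=+12->C; (3,8):dx=-6,dy=-5->C; (3,9):dx=-4,dy=+8->D; (3,10):dx=-8,dy=+9->D
  (4,5):dx=-3,dy=+2->D; (4,6):dx=-10,dy=-1->C; (4,7):dx=-4,dy=+9->D; (4,8):dx=-11,dy=-8->C
  (4,9):dx=-9,dy=+5->D; (4,10):dx=-13,dy=+6->D; (5,6):dx=-7,dy=-3->C; (5,7):dx=-1,dy=+7->D
  (5,8):dx=-8,dy=-10->C; (5,9):dx=-6,dy=+3->D; (5,10):dx=-10,dy=+4->D; (6,7):dx=+6,dy=+10->C
  (6,8):dx=-1,dy=-7->C; (6,9):dx=+1,dy=+6->C; (6,10):dx=-3,dy=+7->D; (7,8):dx=-7,dy=-17->C
  (7,9):dx=-5,dy=-4->C; (7,10):dx=-9,dy=-3->C; (8,9):dx=+2,dy=+13->C; (8,10):dx=-2,dy=+14->D
  (9,10):dx=-4,dy=+1->D
Step 2: C = 26, D = 19, total pairs = 45.
Step 3: tau = (C - D)/(n(n-1)/2) = (26 - 19)/45 = 0.155556.
Step 4: Exact two-sided p-value (enumerate n! = 3628800 permutations of y under H0): p = 0.600654.
Step 5: alpha = 0.05. fail to reject H0.

tau_b = 0.1556 (C=26, D=19), p = 0.600654, fail to reject H0.


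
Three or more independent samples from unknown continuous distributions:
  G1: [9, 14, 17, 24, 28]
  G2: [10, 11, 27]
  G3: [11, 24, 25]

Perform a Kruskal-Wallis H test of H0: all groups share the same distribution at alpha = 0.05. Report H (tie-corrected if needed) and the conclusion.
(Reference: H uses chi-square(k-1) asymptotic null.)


Step 1: Combine all N = 11 observations and assign midranks.
sorted (value, group, rank): (9,G1,1), (10,G2,2), (11,G2,3.5), (11,G3,3.5), (14,G1,5), (17,G1,6), (24,G1,7.5), (24,G3,7.5), (25,G3,9), (27,G2,10), (28,G1,11)
Step 2: Sum ranks within each group.
R_1 = 30.5 (n_1 = 5)
R_2 = 15.5 (n_2 = 3)
R_3 = 20 (n_3 = 3)
Step 3: H = 12/(N(N+1)) * sum(R_i^2/n_i) - 3(N+1)
     = 12/(11*12) * (30.5^2/5 + 15.5^2/3 + 20^2/3) - 3*12
     = 0.090909 * 399.467 - 36
     = 0.315152.
Step 4: Ties present; correction factor C = 1 - 12/(11^3 - 11) = 0.990909. Corrected H = 0.315152 / 0.990909 = 0.318043.
Step 5: Under H0, H ~ chi^2(2); p-value = 0.852978.
Step 6: alpha = 0.05. fail to reject H0.

H = 0.3180, df = 2, p = 0.852978, fail to reject H0.


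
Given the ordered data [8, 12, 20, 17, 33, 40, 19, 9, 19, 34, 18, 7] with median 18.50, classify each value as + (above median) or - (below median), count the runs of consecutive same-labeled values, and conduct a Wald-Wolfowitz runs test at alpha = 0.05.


Step 1: Compute median = 18.50; label A = above, B = below.
Labels in order: BBABAAABAABB  (n_A = 6, n_B = 6)
Step 2: Count runs R = 7.
Step 3: Under H0 (random ordering), E[R] = 2*n_A*n_B/(n_A+n_B) + 1 = 2*6*6/12 + 1 = 7.0000.
        Var[R] = 2*n_A*n_B*(2*n_A*n_B - n_A - n_B) / ((n_A+n_B)^2 * (n_A+n_B-1)) = 4320/1584 = 2.7273.
        SD[R] = 1.6514.
Step 4: R = E[R], so z = 0 with no continuity correction.
Step 5: Two-sided p-value via normal approximation = 2*(1 - Phi(|z|)) = 1.000000.
Step 6: alpha = 0.05. fail to reject H0.

R = 7, z = 0.0000, p = 1.000000, fail to reject H0.


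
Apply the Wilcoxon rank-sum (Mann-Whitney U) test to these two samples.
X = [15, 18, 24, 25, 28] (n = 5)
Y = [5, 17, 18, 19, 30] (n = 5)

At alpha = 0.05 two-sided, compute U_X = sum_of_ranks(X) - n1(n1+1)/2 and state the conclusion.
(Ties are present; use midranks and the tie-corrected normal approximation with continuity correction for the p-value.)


Step 1: Combine and sort all 10 observations; assign midranks.
sorted (value, group): (5,Y), (15,X), (17,Y), (18,X), (18,Y), (19,Y), (24,X), (25,X), (28,X), (30,Y)
ranks: 5->1, 15->2, 17->3, 18->4.5, 18->4.5, 19->6, 24->7, 25->8, 28->9, 30->10
Step 2: Rank sum for X: R1 = 2 + 4.5 + 7 + 8 + 9 = 30.5.
Step 3: U_X = R1 - n1(n1+1)/2 = 30.5 - 5*6/2 = 30.5 - 15 = 15.5.
       U_Y = n1*n2 - U_X = 25 - 15.5 = 9.5.
Step 4: Ties are present, so use the tie-corrected normal approximation (with continuity correction) for the p-value.
Step 5: p-value = 0.600402; compare to alpha = 0.05. fail to reject H0.

U_X = 15.5, p = 0.600402, fail to reject H0 at alpha = 0.05.


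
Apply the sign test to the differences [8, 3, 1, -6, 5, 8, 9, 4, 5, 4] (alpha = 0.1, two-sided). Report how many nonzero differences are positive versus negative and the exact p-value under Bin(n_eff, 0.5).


Step 1: Discard zero differences. Original n = 10; n_eff = number of nonzero differences = 10.
Nonzero differences (with sign): +8, +3, +1, -6, +5, +8, +9, +4, +5, +4
Step 2: Count signs: positive = 9, negative = 1.
Step 3: Under H0: P(positive) = 0.5, so the number of positives S ~ Bin(10, 0.5).
Step 4: Two-sided exact p-value = sum of Bin(10,0.5) probabilities at or below the observed probability = 0.021484.
Step 5: alpha = 0.1. reject H0.

n_eff = 10, pos = 9, neg = 1, p = 0.021484, reject H0.


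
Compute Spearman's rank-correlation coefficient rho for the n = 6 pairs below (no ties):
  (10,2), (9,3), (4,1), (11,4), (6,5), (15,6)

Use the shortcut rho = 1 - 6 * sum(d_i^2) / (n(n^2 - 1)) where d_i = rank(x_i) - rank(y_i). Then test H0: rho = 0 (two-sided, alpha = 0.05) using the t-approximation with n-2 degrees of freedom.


Step 1: Rank x and y separately (midranks; no ties here).
rank(x): 10->4, 9->3, 4->1, 11->5, 6->2, 15->6
rank(y): 2->2, 3->3, 1->1, 4->4, 5->5, 6->6
Step 2: d_i = R_x(i) - R_y(i); compute d_i^2.
  (4-2)^2=4, (3-3)^2=0, (1-1)^2=0, (5-4)^2=1, (2-5)^2=9, (6-6)^2=0
sum(d^2) = 14.
Step 3: rho = 1 - 6*14 / (6*(6^2 - 1)) = 1 - 84/210 = 0.600000.
Step 4: Under H0, t = rho * sqrt((n-2)/(1-rho^2)) = 1.5000 ~ t(4).
Step 5: Two-sided p-value from the t-distribution with 4 df = 0.208000.
Step 6: alpha = 0.05. fail to reject H0.

rho = 0.6000, p = 0.208000, fail to reject H0 at alpha = 0.05.


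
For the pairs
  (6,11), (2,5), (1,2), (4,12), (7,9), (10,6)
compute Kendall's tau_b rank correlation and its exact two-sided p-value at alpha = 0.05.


Step 1: Enumerate the 15 unordered pairs (i,j) with i<j and classify each by sign(x_j-x_i) * sign(y_j-y_i).
  (1,2):dx=-4,dy=-6->C; (1,3):dx=-5,dy=-9->C; (1,4):dx=-2,dy=+1->D; (1,5):dx=+1,dy=-2->D
  (1,6):dx=+4,dy=-5->D; (2,3):dx=-1,dy=-3->C; (2,4):dx=+2,dy=+7->C; (2,5):dx=+5,dy=+4->C
  (2,6):dx=+8,dy=+1->C; (3,4):dx=+3,dy=+10->C; (3,5):dx=+6,dy=+7->C; (3,6):dx=+9,dy=+4->C
  (4,5):dx=+3,dy=-3->D; (4,6):dx=+6,dy=-6->D; (5,6):dx=+3,dy=-3->D
Step 2: C = 9, D = 6, total pairs = 15.
Step 3: tau = (C - D)/(n(n-1)/2) = (9 - 6)/15 = 0.200000.
Step 4: Exact two-sided p-value (enumerate n! = 720 permutations of y under H0): p = 0.719444.
Step 5: alpha = 0.05. fail to reject H0.

tau_b = 0.2000 (C=9, D=6), p = 0.719444, fail to reject H0.


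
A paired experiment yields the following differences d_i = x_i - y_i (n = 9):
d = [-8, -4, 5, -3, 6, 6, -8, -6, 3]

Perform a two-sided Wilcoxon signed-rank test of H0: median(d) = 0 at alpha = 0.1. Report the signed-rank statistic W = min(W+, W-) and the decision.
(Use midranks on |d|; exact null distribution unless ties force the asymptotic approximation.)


Step 1: Drop any zero differences (none here) and take |d_i|.
|d| = [8, 4, 5, 3, 6, 6, 8, 6, 3]
Step 2: Midrank |d_i| (ties get averaged ranks).
ranks: |8|->8.5, |4|->3, |5|->4, |3|->1.5, |6|->6, |6|->6, |8|->8.5, |6|->6, |3|->1.5
Step 3: Attach original signs; sum ranks with positive sign and with negative sign.
W+ = 4 + 6 + 6 + 1.5 = 17.5
W- = 8.5 + 3 + 1.5 + 8.5 + 6 = 27.5
(Check: W+ + W- = 45 should equal n(n+1)/2 = 45.)
Step 4: Test statistic W = min(W+, W-) = 17.5.
Step 5: Ties in |d|, so use the tie-corrected normal approximation.
        E[W] = n(n+1)/4 = 9*10/4 = 22.5.
        Tie groups: |d|=3 (t=2), |d|=6 (t=3), |d|=8 (t=2); sum(t^3 - t) = 36.
        Var[W] = n(n+1)(2n+1)/24 - sum(t^3-t)/48 = 1710/24 - 36/48 = 70.5.
        z = (W - E[W]) / sqrt(Var[W]) = (17.5 - 22.5) / 8.3964 = -0.5955.
        Two-sided p = 2*Phi(z) = 0.551515.
Step 6: alpha = 0.1. fail to reject H0.

W+ = 17.5, W- = 27.5, W = min = 17.5, p = 0.551515, fail to reject H0.


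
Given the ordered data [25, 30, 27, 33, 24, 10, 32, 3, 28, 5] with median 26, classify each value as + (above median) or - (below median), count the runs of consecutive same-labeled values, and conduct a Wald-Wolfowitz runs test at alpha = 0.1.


Step 1: Compute median = 26; label A = above, B = below.
Labels in order: BAAABBABAB  (n_A = 5, n_B = 5)
Step 2: Count runs R = 7.
Step 3: Under H0 (random ordering), E[R] = 2*n_A*n_B/(n_A+n_B) + 1 = 2*5*5/10 + 1 = 6.0000.
        Var[R] = 2*n_A*n_B*(2*n_A*n_B - n_A - n_B) / ((n_A+n_B)^2 * (n_A+n_B-1)) = 2000/900 = 2.2222.
        SD[R] = 1.4907.
Step 4: Continuity-corrected z = (R - 0.5 - E[R]) / SD[R] = (7 - 0.5 - 6.0000) / 1.4907 = 0.3354.
Step 5: Two-sided p-value via normal approximation = 2*(1 - Phi(|z|)) = 0.737316.
Step 6: alpha = 0.1. fail to reject H0.

R = 7, z = 0.3354, p = 0.737316, fail to reject H0.


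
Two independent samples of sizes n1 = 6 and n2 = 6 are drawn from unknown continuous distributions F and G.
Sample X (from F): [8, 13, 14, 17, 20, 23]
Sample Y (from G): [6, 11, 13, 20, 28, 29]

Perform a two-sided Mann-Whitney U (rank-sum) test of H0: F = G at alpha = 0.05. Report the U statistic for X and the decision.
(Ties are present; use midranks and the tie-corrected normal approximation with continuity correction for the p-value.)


Step 1: Combine and sort all 12 observations; assign midranks.
sorted (value, group): (6,Y), (8,X), (11,Y), (13,X), (13,Y), (14,X), (17,X), (20,X), (20,Y), (23,X), (28,Y), (29,Y)
ranks: 6->1, 8->2, 11->3, 13->4.5, 13->4.5, 14->6, 17->7, 20->8.5, 20->8.5, 23->10, 28->11, 29->12
Step 2: Rank sum for X: R1 = 2 + 4.5 + 6 + 7 + 8.5 + 10 = 38.
Step 3: U_X = R1 - n1(n1+1)/2 = 38 - 6*7/2 = 38 - 21 = 17.
       U_Y = n1*n2 - U_X = 36 - 17 = 19.
Step 4: Ties are present, so use the tie-corrected normal approximation (with continuity correction) for the p-value.
Step 5: p-value = 0.935962; compare to alpha = 0.05. fail to reject H0.

U_X = 17, p = 0.935962, fail to reject H0 at alpha = 0.05.


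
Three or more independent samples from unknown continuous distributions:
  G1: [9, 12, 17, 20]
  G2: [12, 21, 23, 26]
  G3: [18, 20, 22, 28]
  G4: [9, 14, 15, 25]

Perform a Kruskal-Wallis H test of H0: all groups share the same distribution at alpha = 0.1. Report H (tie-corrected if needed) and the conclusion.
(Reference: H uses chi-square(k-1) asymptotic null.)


Step 1: Combine all N = 16 observations and assign midranks.
sorted (value, group, rank): (9,G1,1.5), (9,G4,1.5), (12,G1,3.5), (12,G2,3.5), (14,G4,5), (15,G4,6), (17,G1,7), (18,G3,8), (20,G1,9.5), (20,G3,9.5), (21,G2,11), (22,G3,12), (23,G2,13), (25,G4,14), (26,G2,15), (28,G3,16)
Step 2: Sum ranks within each group.
R_1 = 21.5 (n_1 = 4)
R_2 = 42.5 (n_2 = 4)
R_3 = 45.5 (n_3 = 4)
R_4 = 26.5 (n_4 = 4)
Step 3: H = 12/(N(N+1)) * sum(R_i^2/n_i) - 3(N+1)
     = 12/(16*17) * (21.5^2/4 + 42.5^2/4 + 45.5^2/4 + 26.5^2/4) - 3*17
     = 0.044118 * 1260.25 - 51
     = 4.599265.
Step 4: Ties present; correction factor C = 1 - 18/(16^3 - 16) = 0.995588. Corrected H = 4.599265 / 0.995588 = 4.619645.
Step 5: Under H0, H ~ chi^2(3); p-value = 0.201863.
Step 6: alpha = 0.1. fail to reject H0.

H = 4.6196, df = 3, p = 0.201863, fail to reject H0.


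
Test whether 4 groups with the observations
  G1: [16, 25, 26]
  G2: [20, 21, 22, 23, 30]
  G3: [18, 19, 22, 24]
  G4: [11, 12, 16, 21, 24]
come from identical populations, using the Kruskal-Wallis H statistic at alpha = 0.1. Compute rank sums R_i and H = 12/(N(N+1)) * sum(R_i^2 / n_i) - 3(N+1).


Step 1: Combine all N = 17 observations and assign midranks.
sorted (value, group, rank): (11,G4,1), (12,G4,2), (16,G1,3.5), (16,G4,3.5), (18,G3,5), (19,G3,6), (20,G2,7), (21,G2,8.5), (21,G4,8.5), (22,G2,10.5), (22,G3,10.5), (23,G2,12), (24,G3,13.5), (24,G4,13.5), (25,G1,15), (26,G1,16), (30,G2,17)
Step 2: Sum ranks within each group.
R_1 = 34.5 (n_1 = 3)
R_2 = 55 (n_2 = 5)
R_3 = 35 (n_3 = 4)
R_4 = 28.5 (n_4 = 5)
Step 3: H = 12/(N(N+1)) * sum(R_i^2/n_i) - 3(N+1)
     = 12/(17*18) * (34.5^2/3 + 55^2/5 + 35^2/4 + 28.5^2/5) - 3*18
     = 0.039216 * 1470.45 - 54
     = 3.664706.
Step 4: Ties present; correction factor C = 1 - 24/(17^3 - 17) = 0.995098. Corrected H = 3.664706 / 0.995098 = 3.682759.
Step 5: Under H0, H ~ chi^2(3); p-value = 0.297821.
Step 6: alpha = 0.1. fail to reject H0.

H = 3.6828, df = 3, p = 0.297821, fail to reject H0.


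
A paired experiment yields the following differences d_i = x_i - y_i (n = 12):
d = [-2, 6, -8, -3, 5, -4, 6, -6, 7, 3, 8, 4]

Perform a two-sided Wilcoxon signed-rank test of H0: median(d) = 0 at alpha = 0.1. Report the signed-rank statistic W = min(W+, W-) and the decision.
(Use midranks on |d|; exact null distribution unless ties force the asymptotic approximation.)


Step 1: Drop any zero differences (none here) and take |d_i|.
|d| = [2, 6, 8, 3, 5, 4, 6, 6, 7, 3, 8, 4]
Step 2: Midrank |d_i| (ties get averaged ranks).
ranks: |2|->1, |6|->8, |8|->11.5, |3|->2.5, |5|->6, |4|->4.5, |6|->8, |6|->8, |7|->10, |3|->2.5, |8|->11.5, |4|->4.5
Step 3: Attach original signs; sum ranks with positive sign and with negative sign.
W+ = 8 + 6 + 8 + 10 + 2.5 + 11.5 + 4.5 = 50.5
W- = 1 + 11.5 + 2.5 + 4.5 + 8 = 27.5
(Check: W+ + W- = 78 should equal n(n+1)/2 = 78.)
Step 4: Test statistic W = min(W+, W-) = 27.5.
Step 5: Ties in |d|, so use the tie-corrected normal approximation.
        E[W] = n(n+1)/4 = 12*13/4 = 39.
        Tie groups: |d|=3 (t=2), |d|=4 (t=2), |d|=6 (t=3), |d|=8 (t=2); sum(t^3 - t) = 42.
        Var[W] = n(n+1)(2n+1)/24 - sum(t^3-t)/48 = 3900/24 - 42/48 = 161.625.
        z = (W - E[W]) / sqrt(Var[W]) = (27.5 - 39) / 12.7132 = -0.9046.
        Two-sided p = 2*Phi(z) = 0.365692.
Step 6: alpha = 0.1. fail to reject H0.

W+ = 50.5, W- = 27.5, W = min = 27.5, p = 0.365692, fail to reject H0.


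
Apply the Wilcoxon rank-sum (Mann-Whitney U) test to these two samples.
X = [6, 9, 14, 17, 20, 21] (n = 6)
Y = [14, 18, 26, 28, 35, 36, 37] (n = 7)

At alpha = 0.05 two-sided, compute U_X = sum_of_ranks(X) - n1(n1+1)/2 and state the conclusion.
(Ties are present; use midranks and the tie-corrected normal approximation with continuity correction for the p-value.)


Step 1: Combine and sort all 13 observations; assign midranks.
sorted (value, group): (6,X), (9,X), (14,X), (14,Y), (17,X), (18,Y), (20,X), (21,X), (26,Y), (28,Y), (35,Y), (36,Y), (37,Y)
ranks: 6->1, 9->2, 14->3.5, 14->3.5, 17->5, 18->6, 20->7, 21->8, 26->9, 28->10, 35->11, 36->12, 37->13
Step 2: Rank sum for X: R1 = 1 + 2 + 3.5 + 5 + 7 + 8 = 26.5.
Step 3: U_X = R1 - n1(n1+1)/2 = 26.5 - 6*7/2 = 26.5 - 21 = 5.5.
       U_Y = n1*n2 - U_X = 42 - 5.5 = 36.5.
Step 4: Ties are present, so use the tie-corrected normal approximation (with continuity correction) for the p-value.
Step 5: p-value = 0.031888; compare to alpha = 0.05. reject H0.

U_X = 5.5, p = 0.031888, reject H0 at alpha = 0.05.


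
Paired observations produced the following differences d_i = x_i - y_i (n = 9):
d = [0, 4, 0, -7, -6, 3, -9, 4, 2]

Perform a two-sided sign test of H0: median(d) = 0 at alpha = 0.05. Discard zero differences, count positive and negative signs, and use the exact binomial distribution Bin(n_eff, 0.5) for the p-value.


Step 1: Discard zero differences. Original n = 9; n_eff = number of nonzero differences = 7.
Nonzero differences (with sign): +4, -7, -6, +3, -9, +4, +2
Step 2: Count signs: positive = 4, negative = 3.
Step 3: Under H0: P(positive) = 0.5, so the number of positives S ~ Bin(7, 0.5).
Step 4: Two-sided exact p-value = sum of Bin(7,0.5) probabilities at or below the observed probability = 1.000000.
Step 5: alpha = 0.05. fail to reject H0.

n_eff = 7, pos = 4, neg = 3, p = 1.000000, fail to reject H0.


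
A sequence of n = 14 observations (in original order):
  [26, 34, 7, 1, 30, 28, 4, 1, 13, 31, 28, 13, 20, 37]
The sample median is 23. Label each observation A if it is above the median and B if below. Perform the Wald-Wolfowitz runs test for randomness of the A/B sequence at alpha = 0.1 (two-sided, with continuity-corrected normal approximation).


Step 1: Compute median = 23; label A = above, B = below.
Labels in order: AABBAABBBAABBA  (n_A = 7, n_B = 7)
Step 2: Count runs R = 7.
Step 3: Under H0 (random ordering), E[R] = 2*n_A*n_B/(n_A+n_B) + 1 = 2*7*7/14 + 1 = 8.0000.
        Var[R] = 2*n_A*n_B*(2*n_A*n_B - n_A - n_B) / ((n_A+n_B)^2 * (n_A+n_B-1)) = 8232/2548 = 3.2308.
        SD[R] = 1.7974.
Step 4: Continuity-corrected z = (R + 0.5 - E[R]) / SD[R] = (7 + 0.5 - 8.0000) / 1.7974 = -0.2782.
Step 5: Two-sided p-value via normal approximation = 2*(1 - Phi(|z|)) = 0.780879.
Step 6: alpha = 0.1. fail to reject H0.

R = 7, z = -0.2782, p = 0.780879, fail to reject H0.


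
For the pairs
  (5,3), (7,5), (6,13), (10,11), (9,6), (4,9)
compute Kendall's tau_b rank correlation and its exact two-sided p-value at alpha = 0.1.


Step 1: Enumerate the 15 unordered pairs (i,j) with i<j and classify each by sign(x_j-x_i) * sign(y_j-y_i).
  (1,2):dx=+2,dy=+2->C; (1,3):dx=+1,dy=+10->C; (1,4):dx=+5,dy=+8->C; (1,5):dx=+4,dy=+3->C
  (1,6):dx=-1,dy=+6->D; (2,3):dx=-1,dy=+8->D; (2,4):dx=+3,dy=+6->C; (2,5):dx=+2,dy=+1->C
  (2,6):dx=-3,dy=+4->D; (3,4):dx=+4,dy=-2->D; (3,5):dx=+3,dy=-7->D; (3,6):dx=-2,dy=-4->C
  (4,5):dx=-1,dy=-5->C; (4,6):dx=-6,dy=-2->C; (5,6):dx=-5,dy=+3->D
Step 2: C = 9, D = 6, total pairs = 15.
Step 3: tau = (C - D)/(n(n-1)/2) = (9 - 6)/15 = 0.200000.
Step 4: Exact two-sided p-value (enumerate n! = 720 permutations of y under H0): p = 0.719444.
Step 5: alpha = 0.1. fail to reject H0.

tau_b = 0.2000 (C=9, D=6), p = 0.719444, fail to reject H0.


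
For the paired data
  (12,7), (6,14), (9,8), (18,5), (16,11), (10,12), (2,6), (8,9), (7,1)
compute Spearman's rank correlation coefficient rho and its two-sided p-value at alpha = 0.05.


Step 1: Rank x and y separately (midranks; no ties here).
rank(x): 12->7, 6->2, 9->5, 18->9, 16->8, 10->6, 2->1, 8->4, 7->3
rank(y): 7->4, 14->9, 8->5, 5->2, 11->7, 12->8, 6->3, 9->6, 1->1
Step 2: d_i = R_x(i) - R_y(i); compute d_i^2.
  (7-4)^2=9, (2-9)^2=49, (5-5)^2=0, (9-2)^2=49, (8-7)^2=1, (6-8)^2=4, (1-3)^2=4, (4-6)^2=4, (3-1)^2=4
sum(d^2) = 124.
Step 3: rho = 1 - 6*124 / (9*(9^2 - 1)) = 1 - 744/720 = -0.033333.
Step 4: Under H0, t = rho * sqrt((n-2)/(1-rho^2)) = -0.0882 ~ t(7).
Step 5: Two-sided p-value from the t-distribution with 7 df = 0.932157.
Step 6: alpha = 0.05. fail to reject H0.

rho = -0.0333, p = 0.932157, fail to reject H0 at alpha = 0.05.


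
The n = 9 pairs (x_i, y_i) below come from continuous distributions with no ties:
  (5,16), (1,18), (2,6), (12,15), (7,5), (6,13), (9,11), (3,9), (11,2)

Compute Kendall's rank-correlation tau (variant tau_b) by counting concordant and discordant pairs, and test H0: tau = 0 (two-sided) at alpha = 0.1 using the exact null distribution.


Step 1: Enumerate the 36 unordered pairs (i,j) with i<j and classify each by sign(x_j-x_i) * sign(y_j-y_i).
  (1,2):dx=-4,dy=+2->D; (1,3):dx=-3,dy=-10->C; (1,4):dx=+7,dy=-1->D; (1,5):dx=+2,dy=-11->D
  (1,6):dx=+1,dy=-3->D; (1,7):dx=+4,dy=-5->D; (1,8):dx=-2,dy=-7->C; (1,9):dx=+6,dy=-14->D
  (2,3):dx=+1,dy=-12->D; (2,4):dx=+11,dy=-3->D; (2,5):dx=+6,dy=-13->D; (2,6):dx=+5,dy=-5->D
  (2,7):dx=+8,dy=-7->D; (2,8):dx=+2,dy=-9->D; (2,9):dx=+10,dy=-16->D; (3,4):dx=+10,dy=+9->C
  (3,5):dx=+5,dy=-1->D; (3,6):dx=+4,dy=+7->C; (3,7):dx=+7,dy=+5->C; (3,8):dx=+1,dy=+3->C
  (3,9):dx=+9,dy=-4->D; (4,5):dx=-5,dy=-10->C; (4,6):dx=-6,dy=-2->C; (4,7):dx=-3,dy=-4->C
  (4,8):dx=-9,dy=-6->C; (4,9):dx=-1,dy=-13->C; (5,6):dx=-1,dy=+8->D; (5,7):dx=+2,dy=+6->C
  (5,8):dx=-4,dy=+4->D; (5,9):dx=+4,dy=-3->D; (6,7):dx=+3,dy=-2->D; (6,8):dx=-3,dy=-4->C
  (6,9):dx=+5,dy=-11->D; (7,8):dx=-6,dy=-2->C; (7,9):dx=+2,dy=-9->D; (8,9):dx=+8,dy=-7->D
Step 2: C = 14, D = 22, total pairs = 36.
Step 3: tau = (C - D)/(n(n-1)/2) = (14 - 22)/36 = -0.222222.
Step 4: Exact two-sided p-value (enumerate n! = 362880 permutations of y under H0): p = 0.476709.
Step 5: alpha = 0.1. fail to reject H0.

tau_b = -0.2222 (C=14, D=22), p = 0.476709, fail to reject H0.


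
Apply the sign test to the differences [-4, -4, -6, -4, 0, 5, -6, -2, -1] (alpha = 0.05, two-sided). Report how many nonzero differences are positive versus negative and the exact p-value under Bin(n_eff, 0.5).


Step 1: Discard zero differences. Original n = 9; n_eff = number of nonzero differences = 8.
Nonzero differences (with sign): -4, -4, -6, -4, +5, -6, -2, -1
Step 2: Count signs: positive = 1, negative = 7.
Step 3: Under H0: P(positive) = 0.5, so the number of positives S ~ Bin(8, 0.5).
Step 4: Two-sided exact p-value = sum of Bin(8,0.5) probabilities at or below the observed probability = 0.070312.
Step 5: alpha = 0.05. fail to reject H0.

n_eff = 8, pos = 1, neg = 7, p = 0.070312, fail to reject H0.


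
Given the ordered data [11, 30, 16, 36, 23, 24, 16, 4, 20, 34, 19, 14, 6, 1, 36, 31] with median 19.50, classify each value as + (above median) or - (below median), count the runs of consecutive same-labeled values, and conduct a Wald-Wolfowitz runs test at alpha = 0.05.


Step 1: Compute median = 19.50; label A = above, B = below.
Labels in order: BABAAABBAABBBBAA  (n_A = 8, n_B = 8)
Step 2: Count runs R = 8.
Step 3: Under H0 (random ordering), E[R] = 2*n_A*n_B/(n_A+n_B) + 1 = 2*8*8/16 + 1 = 9.0000.
        Var[R] = 2*n_A*n_B*(2*n_A*n_B - n_A - n_B) / ((n_A+n_B)^2 * (n_A+n_B-1)) = 14336/3840 = 3.7333.
        SD[R] = 1.9322.
Step 4: Continuity-corrected z = (R + 0.5 - E[R]) / SD[R] = (8 + 0.5 - 9.0000) / 1.9322 = -0.2588.
Step 5: Two-sided p-value via normal approximation = 2*(1 - Phi(|z|)) = 0.795809.
Step 6: alpha = 0.05. fail to reject H0.

R = 8, z = -0.2588, p = 0.795809, fail to reject H0.


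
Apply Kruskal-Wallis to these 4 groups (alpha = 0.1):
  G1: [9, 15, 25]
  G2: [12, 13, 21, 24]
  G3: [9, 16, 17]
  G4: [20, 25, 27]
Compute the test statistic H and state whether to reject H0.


Step 1: Combine all N = 13 observations and assign midranks.
sorted (value, group, rank): (9,G1,1.5), (9,G3,1.5), (12,G2,3), (13,G2,4), (15,G1,5), (16,G3,6), (17,G3,7), (20,G4,8), (21,G2,9), (24,G2,10), (25,G1,11.5), (25,G4,11.5), (27,G4,13)
Step 2: Sum ranks within each group.
R_1 = 18 (n_1 = 3)
R_2 = 26 (n_2 = 4)
R_3 = 14.5 (n_3 = 3)
R_4 = 32.5 (n_4 = 3)
Step 3: H = 12/(N(N+1)) * sum(R_i^2/n_i) - 3(N+1)
     = 12/(13*14) * (18^2/3 + 26^2/4 + 14.5^2/3 + 32.5^2/3) - 3*14
     = 0.065934 * 699.167 - 42
     = 4.098901.
Step 4: Ties present; correction factor C = 1 - 12/(13^3 - 13) = 0.994505. Corrected H = 4.098901 / 0.994505 = 4.121547.
Step 5: Under H0, H ~ chi^2(3); p-value = 0.248635.
Step 6: alpha = 0.1. fail to reject H0.

H = 4.1215, df = 3, p = 0.248635, fail to reject H0.


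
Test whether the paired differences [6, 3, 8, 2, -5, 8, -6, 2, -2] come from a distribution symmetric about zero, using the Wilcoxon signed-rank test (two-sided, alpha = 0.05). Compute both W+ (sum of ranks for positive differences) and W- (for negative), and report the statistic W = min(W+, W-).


Step 1: Drop any zero differences (none here) and take |d_i|.
|d| = [6, 3, 8, 2, 5, 8, 6, 2, 2]
Step 2: Midrank |d_i| (ties get averaged ranks).
ranks: |6|->6.5, |3|->4, |8|->8.5, |2|->2, |5|->5, |8|->8.5, |6|->6.5, |2|->2, |2|->2
Step 3: Attach original signs; sum ranks with positive sign and with negative sign.
W+ = 6.5 + 4 + 8.5 + 2 + 8.5 + 2 = 31.5
W- = 5 + 6.5 + 2 = 13.5
(Check: W+ + W- = 45 should equal n(n+1)/2 = 45.)
Step 4: Test statistic W = min(W+, W-) = 13.5.
Step 5: Ties in |d|, so use the tie-corrected normal approximation.
        E[W] = n(n+1)/4 = 9*10/4 = 22.5.
        Tie groups: |d|=2 (t=3), |d|=6 (t=2), |d|=8 (t=2); sum(t^3 - t) = 36.
        Var[W] = n(n+1)(2n+1)/24 - sum(t^3-t)/48 = 1710/24 - 36/48 = 70.5.
        z = (W - E[W]) / sqrt(Var[W]) = (13.5 - 22.5) / 8.3964 = -1.0719.
        Two-sided p = 2*Phi(z) = 0.283772.
Step 6: alpha = 0.05. fail to reject H0.

W+ = 31.5, W- = 13.5, W = min = 13.5, p = 0.283772, fail to reject H0.


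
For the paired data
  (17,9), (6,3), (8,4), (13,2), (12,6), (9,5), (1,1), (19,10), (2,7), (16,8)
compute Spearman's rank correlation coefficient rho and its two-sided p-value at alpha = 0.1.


Step 1: Rank x and y separately (midranks; no ties here).
rank(x): 17->9, 6->3, 8->4, 13->7, 12->6, 9->5, 1->1, 19->10, 2->2, 16->8
rank(y): 9->9, 3->3, 4->4, 2->2, 6->6, 5->5, 1->1, 10->10, 7->7, 8->8
Step 2: d_i = R_x(i) - R_y(i); compute d_i^2.
  (9-9)^2=0, (3-3)^2=0, (4-4)^2=0, (7-2)^2=25, (6-6)^2=0, (5-5)^2=0, (1-1)^2=0, (10-10)^2=0, (2-7)^2=25, (8-8)^2=0
sum(d^2) = 50.
Step 3: rho = 1 - 6*50 / (10*(10^2 - 1)) = 1 - 300/990 = 0.696970.
Step 4: Under H0, t = rho * sqrt((n-2)/(1-rho^2)) = 2.7490 ~ t(8).
Step 5: Two-sided p-value from the t-distribution with 8 df = 0.025097.
Step 6: alpha = 0.1. reject H0.

rho = 0.6970, p = 0.025097, reject H0 at alpha = 0.1.


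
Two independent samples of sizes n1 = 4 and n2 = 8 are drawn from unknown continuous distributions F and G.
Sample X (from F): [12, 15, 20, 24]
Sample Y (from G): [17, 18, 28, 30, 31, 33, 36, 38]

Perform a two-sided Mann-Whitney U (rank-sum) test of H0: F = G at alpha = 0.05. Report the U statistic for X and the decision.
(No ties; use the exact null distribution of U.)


Step 1: Combine and sort all 12 observations; assign midranks.
sorted (value, group): (12,X), (15,X), (17,Y), (18,Y), (20,X), (24,X), (28,Y), (30,Y), (31,Y), (33,Y), (36,Y), (38,Y)
ranks: 12->1, 15->2, 17->3, 18->4, 20->5, 24->6, 28->7, 30->8, 31->9, 33->10, 36->11, 38->12
Step 2: Rank sum for X: R1 = 1 + 2 + 5 + 6 = 14.
Step 3: U_X = R1 - n1(n1+1)/2 = 14 - 4*5/2 = 14 - 10 = 4.
       U_Y = n1*n2 - U_X = 32 - 4 = 28.
Step 4: No ties, so the exact null distribution of U (based on enumerating the C(12,4) = 495 equally likely rank assignments) gives the two-sided p-value.
Step 5: p-value = 0.048485; compare to alpha = 0.05. reject H0.

U_X = 4, p = 0.048485, reject H0 at alpha = 0.05.


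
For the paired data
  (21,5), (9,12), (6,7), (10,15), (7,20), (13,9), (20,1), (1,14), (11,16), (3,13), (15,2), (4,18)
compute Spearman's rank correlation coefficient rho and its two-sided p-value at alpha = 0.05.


Step 1: Rank x and y separately (midranks; no ties here).
rank(x): 21->12, 9->6, 6->4, 10->7, 7->5, 13->9, 20->11, 1->1, 11->8, 3->2, 15->10, 4->3
rank(y): 5->3, 12->6, 7->4, 15->9, 20->12, 9->5, 1->1, 14->8, 16->10, 13->7, 2->2, 18->11
Step 2: d_i = R_x(i) - R_y(i); compute d_i^2.
  (12-3)^2=81, (6-6)^2=0, (4-4)^2=0, (7-9)^2=4, (5-12)^2=49, (9-5)^2=16, (11-1)^2=100, (1-8)^2=49, (8-10)^2=4, (2-7)^2=25, (10-2)^2=64, (3-11)^2=64
sum(d^2) = 456.
Step 3: rho = 1 - 6*456 / (12*(12^2 - 1)) = 1 - 2736/1716 = -0.594406.
Step 4: Under H0, t = rho * sqrt((n-2)/(1-rho^2)) = -2.3374 ~ t(10).
Step 5: Two-sided p-value from the t-distribution with 10 df = 0.041521.
Step 6: alpha = 0.05. reject H0.

rho = -0.5944, p = 0.041521, reject H0 at alpha = 0.05.


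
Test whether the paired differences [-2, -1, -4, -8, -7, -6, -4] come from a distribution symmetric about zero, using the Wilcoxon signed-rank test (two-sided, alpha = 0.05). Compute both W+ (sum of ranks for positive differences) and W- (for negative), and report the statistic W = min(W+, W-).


Step 1: Drop any zero differences (none here) and take |d_i|.
|d| = [2, 1, 4, 8, 7, 6, 4]
Step 2: Midrank |d_i| (ties get averaged ranks).
ranks: |2|->2, |1|->1, |4|->3.5, |8|->7, |7|->6, |6|->5, |4|->3.5
Step 3: Attach original signs; sum ranks with positive sign and with negative sign.
W+ = 0 = 0
W- = 2 + 1 + 3.5 + 7 + 6 + 5 + 3.5 = 28
(Check: W+ + W- = 28 should equal n(n+1)/2 = 28.)
Step 4: Test statistic W = min(W+, W-) = 0.
Step 5: Ties in |d|, so use the tie-corrected normal approximation.
        E[W] = n(n+1)/4 = 7*8/4 = 14.
        Tie groups: |d|=4 (t=2); sum(t^3 - t) = 6.
        Var[W] = n(n+1)(2n+1)/24 - sum(t^3-t)/48 = 840/24 - 6/48 = 34.875.
        z = (W - E[W]) / sqrt(Var[W]) = (0 - 14) / 5.9055 = -2.3707.
        Two-sided p = 2*Phi(z) = 0.017756.
Step 6: alpha = 0.05. reject H0.

W+ = 0, W- = 28, W = min = 0, p = 0.017756, reject H0.


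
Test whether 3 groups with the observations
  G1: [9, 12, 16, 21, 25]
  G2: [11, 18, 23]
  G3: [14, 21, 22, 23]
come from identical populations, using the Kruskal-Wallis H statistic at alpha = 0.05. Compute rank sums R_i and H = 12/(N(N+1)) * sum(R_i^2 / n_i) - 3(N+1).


Step 1: Combine all N = 12 observations and assign midranks.
sorted (value, group, rank): (9,G1,1), (11,G2,2), (12,G1,3), (14,G3,4), (16,G1,5), (18,G2,6), (21,G1,7.5), (21,G3,7.5), (22,G3,9), (23,G2,10.5), (23,G3,10.5), (25,G1,12)
Step 2: Sum ranks within each group.
R_1 = 28.5 (n_1 = 5)
R_2 = 18.5 (n_2 = 3)
R_3 = 31 (n_3 = 4)
Step 3: H = 12/(N(N+1)) * sum(R_i^2/n_i) - 3(N+1)
     = 12/(12*13) * (28.5^2/5 + 18.5^2/3 + 31^2/4) - 3*13
     = 0.076923 * 516.783 - 39
     = 0.752564.
Step 4: Ties present; correction factor C = 1 - 12/(12^3 - 12) = 0.993007. Corrected H = 0.752564 / 0.993007 = 0.757864.
Step 5: Under H0, H ~ chi^2(2); p-value = 0.684592.
Step 6: alpha = 0.05. fail to reject H0.

H = 0.7579, df = 2, p = 0.684592, fail to reject H0.


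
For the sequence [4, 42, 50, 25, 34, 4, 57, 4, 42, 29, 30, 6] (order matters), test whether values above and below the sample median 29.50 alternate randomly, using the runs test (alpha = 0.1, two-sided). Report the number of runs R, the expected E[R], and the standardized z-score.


Step 1: Compute median = 29.50; label A = above, B = below.
Labels in order: BAABABABABAB  (n_A = 6, n_B = 6)
Step 2: Count runs R = 11.
Step 3: Under H0 (random ordering), E[R] = 2*n_A*n_B/(n_A+n_B) + 1 = 2*6*6/12 + 1 = 7.0000.
        Var[R] = 2*n_A*n_B*(2*n_A*n_B - n_A - n_B) / ((n_A+n_B)^2 * (n_A+n_B-1)) = 4320/1584 = 2.7273.
        SD[R] = 1.6514.
Step 4: Continuity-corrected z = (R - 0.5 - E[R]) / SD[R] = (11 - 0.5 - 7.0000) / 1.6514 = 2.1194.
Step 5: Two-sided p-value via normal approximation = 2*(1 - Phi(|z|)) = 0.034060.
Step 6: alpha = 0.1. reject H0.

R = 11, z = 2.1194, p = 0.034060, reject H0.


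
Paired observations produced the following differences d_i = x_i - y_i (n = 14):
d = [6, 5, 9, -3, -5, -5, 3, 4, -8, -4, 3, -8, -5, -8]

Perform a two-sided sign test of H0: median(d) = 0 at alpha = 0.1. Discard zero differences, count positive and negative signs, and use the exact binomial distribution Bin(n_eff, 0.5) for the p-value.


Step 1: Discard zero differences. Original n = 14; n_eff = number of nonzero differences = 14.
Nonzero differences (with sign): +6, +5, +9, -3, -5, -5, +3, +4, -8, -4, +3, -8, -5, -8
Step 2: Count signs: positive = 6, negative = 8.
Step 3: Under H0: P(positive) = 0.5, so the number of positives S ~ Bin(14, 0.5).
Step 4: Two-sided exact p-value = sum of Bin(14,0.5) probabilities at or below the observed probability = 0.790527.
Step 5: alpha = 0.1. fail to reject H0.

n_eff = 14, pos = 6, neg = 8, p = 0.790527, fail to reject H0.


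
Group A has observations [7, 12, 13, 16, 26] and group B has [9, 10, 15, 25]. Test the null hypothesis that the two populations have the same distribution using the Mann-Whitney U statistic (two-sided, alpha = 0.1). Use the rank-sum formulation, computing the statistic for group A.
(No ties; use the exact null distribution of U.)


Step 1: Combine and sort all 9 observations; assign midranks.
sorted (value, group): (7,X), (9,Y), (10,Y), (12,X), (13,X), (15,Y), (16,X), (25,Y), (26,X)
ranks: 7->1, 9->2, 10->3, 12->4, 13->5, 15->6, 16->7, 25->8, 26->9
Step 2: Rank sum for X: R1 = 1 + 4 + 5 + 7 + 9 = 26.
Step 3: U_X = R1 - n1(n1+1)/2 = 26 - 5*6/2 = 26 - 15 = 11.
       U_Y = n1*n2 - U_X = 20 - 11 = 9.
Step 4: No ties, so the exact null distribution of U (based on enumerating the C(9,5) = 126 equally likely rank assignments) gives the two-sided p-value.
Step 5: p-value = 0.904762; compare to alpha = 0.1. fail to reject H0.

U_X = 11, p = 0.904762, fail to reject H0 at alpha = 0.1.


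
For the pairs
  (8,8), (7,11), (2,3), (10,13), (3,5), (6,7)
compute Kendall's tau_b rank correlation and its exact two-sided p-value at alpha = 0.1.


Step 1: Enumerate the 15 unordered pairs (i,j) with i<j and classify each by sign(x_j-x_i) * sign(y_j-y_i).
  (1,2):dx=-1,dy=+3->D; (1,3):dx=-6,dy=-5->C; (1,4):dx=+2,dy=+5->C; (1,5):dx=-5,dy=-3->C
  (1,6):dx=-2,dy=-1->C; (2,3):dx=-5,dy=-8->C; (2,4):dx=+3,dy=+2->C; (2,5):dx=-4,dy=-6->C
  (2,6):dx=-1,dy=-4->C; (3,4):dx=+8,dy=+10->C; (3,5):dx=+1,dy=+2->C; (3,6):dx=+4,dy=+4->C
  (4,5):dx=-7,dy=-8->C; (4,6):dx=-4,dy=-6->C; (5,6):dx=+3,dy=+2->C
Step 2: C = 14, D = 1, total pairs = 15.
Step 3: tau = (C - D)/(n(n-1)/2) = (14 - 1)/15 = 0.866667.
Step 4: Exact two-sided p-value (enumerate n! = 720 permutations of y under H0): p = 0.016667.
Step 5: alpha = 0.1. reject H0.

tau_b = 0.8667 (C=14, D=1), p = 0.016667, reject H0.


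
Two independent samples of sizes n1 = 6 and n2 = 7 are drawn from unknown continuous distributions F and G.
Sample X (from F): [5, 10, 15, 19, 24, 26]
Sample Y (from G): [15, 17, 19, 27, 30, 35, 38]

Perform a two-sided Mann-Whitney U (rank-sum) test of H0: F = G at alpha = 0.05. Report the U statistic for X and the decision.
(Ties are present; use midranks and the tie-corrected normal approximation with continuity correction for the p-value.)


Step 1: Combine and sort all 13 observations; assign midranks.
sorted (value, group): (5,X), (10,X), (15,X), (15,Y), (17,Y), (19,X), (19,Y), (24,X), (26,X), (27,Y), (30,Y), (35,Y), (38,Y)
ranks: 5->1, 10->2, 15->3.5, 15->3.5, 17->5, 19->6.5, 19->6.5, 24->8, 26->9, 27->10, 30->11, 35->12, 38->13
Step 2: Rank sum for X: R1 = 1 + 2 + 3.5 + 6.5 + 8 + 9 = 30.
Step 3: U_X = R1 - n1(n1+1)/2 = 30 - 6*7/2 = 30 - 21 = 9.
       U_Y = n1*n2 - U_X = 42 - 9 = 33.
Step 4: Ties are present, so use the tie-corrected normal approximation (with continuity correction) for the p-value.
Step 5: p-value = 0.099478; compare to alpha = 0.05. fail to reject H0.

U_X = 9, p = 0.099478, fail to reject H0 at alpha = 0.05.


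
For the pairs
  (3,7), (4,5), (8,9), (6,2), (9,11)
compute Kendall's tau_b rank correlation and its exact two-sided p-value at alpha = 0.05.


Step 1: Enumerate the 10 unordered pairs (i,j) with i<j and classify each by sign(x_j-x_i) * sign(y_j-y_i).
  (1,2):dx=+1,dy=-2->D; (1,3):dx=+5,dy=+2->C; (1,4):dx=+3,dy=-5->D; (1,5):dx=+6,dy=+4->C
  (2,3):dx=+4,dy=+4->C; (2,4):dx=+2,dy=-3->D; (2,5):dx=+5,dy=+6->C; (3,4):dx=-2,dy=-7->C
  (3,5):dx=+1,dy=+2->C; (4,5):dx=+3,dy=+9->C
Step 2: C = 7, D = 3, total pairs = 10.
Step 3: tau = (C - D)/(n(n-1)/2) = (7 - 3)/10 = 0.400000.
Step 4: Exact two-sided p-value (enumerate n! = 120 permutations of y under H0): p = 0.483333.
Step 5: alpha = 0.05. fail to reject H0.

tau_b = 0.4000 (C=7, D=3), p = 0.483333, fail to reject H0.
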